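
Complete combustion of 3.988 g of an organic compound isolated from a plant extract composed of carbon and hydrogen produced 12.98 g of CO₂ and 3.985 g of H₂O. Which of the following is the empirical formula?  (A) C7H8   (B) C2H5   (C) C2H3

mol C = 12.98 g CO₂ ÷ 44.009 g/mol = 0.29494 mol
mol H = 2 × 3.985 g H₂O ÷ 18.015 g/mol = 0.44241 mol
Divide by the smallest (0.29494 mol): C 1.000, H 1.500
Multiplying each by 2 gives whole numbers: C 2.00, H 3.00

(C) C2H3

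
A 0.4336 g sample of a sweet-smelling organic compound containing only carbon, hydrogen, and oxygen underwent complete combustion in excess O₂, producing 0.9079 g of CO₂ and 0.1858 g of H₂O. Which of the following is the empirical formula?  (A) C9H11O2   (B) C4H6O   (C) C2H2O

(C) C2H2O

mol C = 0.9079 g CO₂ ÷ 44.009 g/mol = 0.020630 mol
mol H = 2 × 0.1858 g H₂O ÷ 18.015 g/mol = 0.020627 mol
mass O = 0.4336 − (0.24779 + 0.020792) = 0.16502 g → mol O = 0.16502 ÷ 15.999 = 0.010315 mol
Divide by the smallest (0.010315 mol): C 2.000, H 2.000, O 1.000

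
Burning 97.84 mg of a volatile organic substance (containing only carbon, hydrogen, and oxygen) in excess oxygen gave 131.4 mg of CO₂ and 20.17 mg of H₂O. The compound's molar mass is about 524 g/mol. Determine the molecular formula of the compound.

C16H12O20

mol C = 0.1314 g CO₂ ÷ 44.009 g/mol = 0.0029858 mol
mol H = 2 × 0.02017 g H₂O ÷ 18.015 g/mol = 0.0022392 mol
mass O = 0.09784 − (0.035862 + 0.0022572) = 0.059721 g → mol O = 0.059721 ÷ 15.999 = 0.0037328 mol
Divide by the smallest (0.0022392 mol): C 1.333, H 1.000, O 1.667
Multiplying each by 3 gives whole numbers: C 4.00, H 3.00, O 5.00
Empirical formula: C4H3O5
Empirical-formula mass = 131.06 g/mol; 524 ÷ 131.06 ≈ 4, so the molecular formula is C16H12O20.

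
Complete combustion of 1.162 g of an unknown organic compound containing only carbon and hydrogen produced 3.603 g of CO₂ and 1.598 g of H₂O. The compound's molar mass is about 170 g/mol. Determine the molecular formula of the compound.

C12H26

mol C = 3.603 g CO₂ ÷ 44.009 g/mol = 0.081870 mol
mol H = 2 × 1.598 g H₂O ÷ 18.015 g/mol = 0.17741 mol
Divide by the smallest (0.081870 mol): C 1.000, H 2.167
Multiplying each by 6 gives whole numbers: C 6.00, H 13.00
Empirical formula: C6H13
Empirical-formula mass = 85.17 g/mol; 170 ÷ 85.17 ≈ 2, so the molecular formula is C12H26.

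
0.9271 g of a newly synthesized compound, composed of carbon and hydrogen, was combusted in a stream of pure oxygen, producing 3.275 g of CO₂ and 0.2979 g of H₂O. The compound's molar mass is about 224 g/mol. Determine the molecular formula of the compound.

mol C = 3.275 g CO₂ ÷ 44.009 g/mol = 0.074417 mol
mol H = 2 × 0.2979 g H₂O ÷ 18.015 g/mol = 0.033072 mol
Divide by the smallest (0.033072 mol): C 2.250, H 1.000
Multiplying each by 4 gives whole numbers: C 9.00, H 4.00
Empirical formula: C9H4
Empirical-formula mass = 112.13 g/mol; 224 ÷ 112.13 ≈ 2, so the molecular formula is C18H8.

C18H8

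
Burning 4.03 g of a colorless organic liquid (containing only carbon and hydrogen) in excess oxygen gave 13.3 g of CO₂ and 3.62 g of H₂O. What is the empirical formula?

mol C = 13.3 g CO₂ ÷ 44.009 g/mol = 0.3022 mol
mol H = 2 × 3.62 g H₂O ÷ 18.015 g/mol = 0.4019 mol
Divide by the smallest (0.3022 mol): C 1.000, H 1.330
Multiplying each by 3 gives whole numbers: C 3.00, H 3.99

C3H4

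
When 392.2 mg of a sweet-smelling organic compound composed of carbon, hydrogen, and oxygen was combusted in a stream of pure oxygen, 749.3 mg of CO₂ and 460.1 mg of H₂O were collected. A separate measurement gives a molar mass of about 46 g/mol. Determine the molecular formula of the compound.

C2H6O

mol C = 0.7493 g CO₂ ÷ 44.009 g/mol = 0.017026 mol
mol H = 2 × 0.4601 g H₂O ÷ 18.015 g/mol = 0.051080 mol
mass O = 0.3922 − (0.20450 + 0.051488) = 0.13621 g → mol O = 0.13621 ÷ 15.999 = 0.0085138 mol
Divide by the smallest (0.0085138 mol): C 2.000, H 6.000, O 1.000
Empirical formula: C2H6O
Empirical-formula mass = 46.07 g/mol; 46 ÷ 46.07 ≈ 1, so the molecular formula is C2H6O.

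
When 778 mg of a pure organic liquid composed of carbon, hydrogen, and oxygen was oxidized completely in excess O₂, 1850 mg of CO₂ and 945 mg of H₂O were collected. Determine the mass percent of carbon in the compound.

64.9%

mol C = 1.85 g CO₂ ÷ 44.009 g/mol = 0.04204 mol
mol H = 2 × 0.945 g H₂O ÷ 18.015 g/mol = 0.1049 mol
mass O = 0.778 − (0.5049 + 0.1058) = 0.1673 g → mol O = 0.1673 ÷ 15.999 = 0.01046 mol
mass % C = 0.5049 g ÷ 0.778 g × 100%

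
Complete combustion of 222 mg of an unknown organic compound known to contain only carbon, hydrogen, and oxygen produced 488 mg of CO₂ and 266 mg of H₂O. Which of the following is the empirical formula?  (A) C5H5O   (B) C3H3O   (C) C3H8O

(C) C3H8O

mol C = 0.488 g CO₂ ÷ 44.009 g/mol = 0.01109 mol
mol H = 2 × 0.266 g H₂O ÷ 18.015 g/mol = 0.02953 mol
mass O = 0.222 − (0.1332 + 0.02977) = 0.05905 g → mol O = 0.05905 ÷ 15.999 = 0.003691 mol
Divide by the smallest (0.003691 mol): C 3.005, H 8.001, O 1.000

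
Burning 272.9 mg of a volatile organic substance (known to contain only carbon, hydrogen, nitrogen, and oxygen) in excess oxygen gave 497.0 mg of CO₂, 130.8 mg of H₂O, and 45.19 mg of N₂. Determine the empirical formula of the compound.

mol C = 0.4970 g CO₂ ÷ 44.009 g/mol = 0.011293 mol
mol H = 2 × 0.1308 g H₂O ÷ 18.015 g/mol = 0.014521 mol
mol N = 2 × 0.04519 g N₂ ÷ 28.014 g/mol = 0.0032262 mol
mass O = 0.2729 − (0.13564 + 0.014637 + 0.045190) = 0.077431 g → mol O = 0.077431 ÷ 15.999 = 0.0048397 mol
Divide by the smallest (0.0032262 mol): C 3.500, H 4.501, N 1.000, O 1.500
Multiplying each by 2 gives whole numbers: C 7.00, H 9.00, N 2.00, O 3.00

C7H9N2O3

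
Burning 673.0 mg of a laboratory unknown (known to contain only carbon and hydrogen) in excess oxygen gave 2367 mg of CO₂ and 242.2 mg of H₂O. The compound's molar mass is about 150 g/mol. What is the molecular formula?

C12H6

mol C = 2.367 g CO₂ ÷ 44.009 g/mol = 0.053784 mol
mol H = 2 × 0.2422 g H₂O ÷ 18.015 g/mol = 0.026889 mol
Divide by the smallest (0.026889 mol): C 2.000, H 1.000
Empirical formula: C2H
Empirical-formula mass = 25.03 g/mol; 150 ÷ 25.03 ≈ 6, so the molecular formula is C12H6.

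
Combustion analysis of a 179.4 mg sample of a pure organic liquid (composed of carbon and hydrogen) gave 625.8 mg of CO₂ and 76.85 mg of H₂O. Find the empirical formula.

C5H3

mol C = 0.6258 g CO₂ ÷ 44.009 g/mol = 0.014220 mol
mol H = 2 × 0.07685 g H₂O ÷ 18.015 g/mol = 0.0085318 mol
Divide by the smallest (0.0085318 mol): C 1.667, H 1.000
Multiplying each by 3 gives whole numbers: C 5.00, H 3.00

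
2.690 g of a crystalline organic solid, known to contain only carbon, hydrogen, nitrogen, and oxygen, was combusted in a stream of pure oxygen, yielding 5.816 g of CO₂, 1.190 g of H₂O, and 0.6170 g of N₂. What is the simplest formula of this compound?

C6H6N2O

mol C = 5.816 g CO₂ ÷ 44.009 g/mol = 0.13215 mol
mol H = 2 × 1.190 g H₂O ÷ 18.015 g/mol = 0.13211 mol
mol N = 2 × 0.6170 g N₂ ÷ 28.014 g/mol = 0.044049 mol
mass O = 2.690 − (1.5873 + 0.13317 + 0.61700) = 0.35252 g → mol O = 0.35252 ÷ 15.999 = 0.022034 mol
Divide by the smallest (0.022034 mol): C 5.998, H 5.996, N 1.999, O 1.000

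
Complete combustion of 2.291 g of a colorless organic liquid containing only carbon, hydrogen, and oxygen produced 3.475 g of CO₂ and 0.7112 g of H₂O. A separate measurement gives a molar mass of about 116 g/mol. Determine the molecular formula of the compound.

mol C = 3.475 g CO₂ ÷ 44.009 g/mol = 0.078961 mol
mol H = 2 × 0.7112 g H₂O ÷ 18.015 g/mol = 0.078956 mol
mass O = 2.291 − (0.94840 + 0.079588) = 1.2630 g → mol O = 1.2630 ÷ 15.999 = 0.078943 mol
Divide by the smallest (0.078943 mol): C 1.000, H 1.000, O 1.000
Empirical formula: CHO
Empirical-formula mass = 29.02 g/mol; 116 ÷ 29.02 ≈ 4, so the molecular formula is C4H4O4.

C4H4O4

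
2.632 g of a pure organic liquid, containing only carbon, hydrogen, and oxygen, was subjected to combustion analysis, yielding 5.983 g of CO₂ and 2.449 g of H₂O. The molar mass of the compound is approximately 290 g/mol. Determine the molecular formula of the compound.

mol C = 5.983 g CO₂ ÷ 44.009 g/mol = 0.13595 mol
mol H = 2 × 2.449 g H₂O ÷ 18.015 g/mol = 0.27188 mol
mass O = 2.632 − (1.6329 + 0.27406) = 0.72505 g → mol O = 0.72505 ÷ 15.999 = 0.045319 mol
Divide by the smallest (0.045319 mol): C 3.000, H 5.999, O 1.000
Empirical formula: C3H6O
Empirical-formula mass = 58.08 g/mol; 290 ÷ 58.08 ≈ 5, so the molecular formula is C15H30O5.

C15H30O5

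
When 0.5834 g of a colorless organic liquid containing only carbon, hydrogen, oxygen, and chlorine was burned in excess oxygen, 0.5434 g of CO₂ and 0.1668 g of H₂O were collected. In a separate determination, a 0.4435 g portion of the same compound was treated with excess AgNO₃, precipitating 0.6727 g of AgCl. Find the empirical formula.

mol C = 0.5434 g CO₂ ÷ 44.009 g/mol = 0.012347 mol
mol H = 2 × 0.1668 g H₂O ÷ 18.015 g/mol = 0.018518 mol
From the AgCl data: mol Cl per gram of compound = (0.6727 ÷ 143.318) ÷ 0.4435 = 0.010583 mol/g, so in the 0.5834 g combustion sample mol Cl = 0.0061744 mol
mass O = 0.5834 − (0.14831 + 0.018666 + 0.21888) = 0.19755 g → mol O = 0.19755 ÷ 15.999 = 0.012347 mol
Divide by the smallest (0.0061744 mol): C 2.000, H 2.999, Cl 1.000, O 2.000

C2H3ClO2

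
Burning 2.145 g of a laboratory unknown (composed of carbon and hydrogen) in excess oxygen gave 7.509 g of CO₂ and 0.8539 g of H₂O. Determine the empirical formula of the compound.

mol C = 7.509 g CO₂ ÷ 44.009 g/mol = 0.17062 mol
mol H = 2 × 0.8539 g H₂O ÷ 18.015 g/mol = 0.094799 mol
Divide by the smallest (0.094799 mol): C 1.800, H 1.000
Multiplying each by 5 gives whole numbers: C 9.00, H 5.00

C9H5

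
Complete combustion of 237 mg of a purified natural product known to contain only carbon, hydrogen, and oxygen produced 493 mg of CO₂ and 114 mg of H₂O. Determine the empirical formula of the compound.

mol C = 0.493 g CO₂ ÷ 44.009 g/mol = 0.01120 mol
mol H = 2 × 0.114 g H₂O ÷ 18.015 g/mol = 0.01266 mol
mass O = 0.237 − (0.1346 + 0.01276) = 0.08969 g → mol O = 0.08969 ÷ 15.999 = 0.005606 mol
Divide by the smallest (0.005606 mol): C 1.998, H 2.258, O 1.000
Multiplying each by 4 gives whole numbers: C 7.99, H 9.03, O 4.00

C8H9O4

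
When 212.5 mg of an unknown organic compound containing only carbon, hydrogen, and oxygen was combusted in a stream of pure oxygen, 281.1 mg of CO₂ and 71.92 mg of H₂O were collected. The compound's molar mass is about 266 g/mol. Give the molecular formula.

C8H10O10

mol C = 0.2811 g CO₂ ÷ 44.009 g/mol = 0.0063873 mol
mol H = 2 × 0.07192 g H₂O ÷ 18.015 g/mol = 0.0079845 mol
mass O = 0.2125 − (0.076718 + 0.0080483) = 0.12773 g → mol O = 0.12773 ÷ 15.999 = 0.0079838 mol
Divide by the smallest (0.0063873 mol): C 1.000, H 1.250, O 1.250
Multiplying each by 4 gives whole numbers: C 4.00, H 5.00, O 5.00
Empirical formula: C4H5O5
Empirical-formula mass = 133.08 g/mol; 266 ÷ 133.08 ≈ 2, so the molecular formula is C8H10O10.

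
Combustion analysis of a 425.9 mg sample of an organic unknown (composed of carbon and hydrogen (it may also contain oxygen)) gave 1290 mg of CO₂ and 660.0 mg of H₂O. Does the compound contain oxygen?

mol C = 1.290 g CO₂ ÷ 44.009 g/mol = 0.029312 mol
mol H = 2 × 0.6600 g H₂O ÷ 18.015 g/mol = 0.073272 mol
C and H together account for 0.42593 g — essentially the entire 0.4259 g sample — so the compound contains no oxygen.

no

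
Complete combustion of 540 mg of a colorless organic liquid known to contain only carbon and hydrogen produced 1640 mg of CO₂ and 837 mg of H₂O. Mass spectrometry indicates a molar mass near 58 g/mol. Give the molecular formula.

C4H10

mol C = 1.64 g CO₂ ÷ 44.009 g/mol = 0.03727 mol
mol H = 2 × 0.837 g H₂O ÷ 18.015 g/mol = 0.09292 mol
Divide by the smallest (0.03727 mol): C 1.000, H 2.494
Multiplying each by 2 gives whole numbers: C 2.00, H 4.99
Empirical formula: C2H5
Empirical-formula mass = 29.06 g/mol; 58 ÷ 29.06 ≈ 2, so the molecular formula is C4H10.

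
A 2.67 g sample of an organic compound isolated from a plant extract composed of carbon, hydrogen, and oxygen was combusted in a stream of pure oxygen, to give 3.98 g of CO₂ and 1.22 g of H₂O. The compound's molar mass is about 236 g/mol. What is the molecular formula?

C8H12O8

mol C = 3.98 g CO₂ ÷ 44.009 g/mol = 0.09044 mol
mol H = 2 × 1.22 g H₂O ÷ 18.015 g/mol = 0.1354 mol
mass O = 2.67 − (1.086 + 0.1365) = 1.447 g → mol O = 1.447 ÷ 15.999 = 0.09046 mol
Divide by the smallest (0.09044 mol): C 1.000, H 1.498, O 1.000
Multiplying each by 2 gives whole numbers: C 2.00, H 3.00, O 2.00
Empirical formula: C2H3O2
Empirical-formula mass = 59.04 g/mol; 236 ÷ 59.04 ≈ 4, so the molecular formula is C8H12O8.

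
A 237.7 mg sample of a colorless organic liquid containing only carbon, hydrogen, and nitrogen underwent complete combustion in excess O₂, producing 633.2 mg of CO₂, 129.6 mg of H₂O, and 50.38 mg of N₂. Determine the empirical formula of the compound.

mol C = 0.6332 g CO₂ ÷ 44.009 g/mol = 0.014388 mol
mol H = 2 × 0.1296 g H₂O ÷ 18.015 g/mol = 0.014388 mol
mol N = 2 × 0.05038 g N₂ ÷ 28.014 g/mol = 0.0035968 mol
Divide by the smallest (0.0035968 mol): C 4.000, H 4.000, N 1.000

C4H4N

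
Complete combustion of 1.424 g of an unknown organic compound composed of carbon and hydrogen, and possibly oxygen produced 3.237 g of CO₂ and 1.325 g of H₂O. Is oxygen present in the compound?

yes

mol C = 3.237 g CO₂ ÷ 44.009 g/mol = 0.073553 mol
mol H = 2 × 1.325 g H₂O ÷ 18.015 g/mol = 0.14710 mol
C and H account for only 1.0317 g of the 1.424 g sample; the remaining 0.39228 g must be oxygen.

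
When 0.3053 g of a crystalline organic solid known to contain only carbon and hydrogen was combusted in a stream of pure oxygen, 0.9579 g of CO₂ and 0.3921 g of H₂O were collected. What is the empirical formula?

CH2

mol C = 0.9579 g CO₂ ÷ 44.009 g/mol = 0.021766 mol
mol H = 2 × 0.3921 g H₂O ÷ 18.015 g/mol = 0.043530 mol
Divide by the smallest (0.021766 mol): C 1.000, H 2.000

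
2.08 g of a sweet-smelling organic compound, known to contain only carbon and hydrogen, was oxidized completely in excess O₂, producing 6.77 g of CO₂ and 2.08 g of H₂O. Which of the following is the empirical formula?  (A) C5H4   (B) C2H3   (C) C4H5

(B) C2H3

mol C = 6.77 g CO₂ ÷ 44.009 g/mol = 0.1538 mol
mol H = 2 × 2.08 g H₂O ÷ 18.015 g/mol = 0.2309 mol
Divide by the smallest (0.1538 mol): C 1.000, H 1.501
Multiplying each by 2 gives whole numbers: C 2.00, H 3.00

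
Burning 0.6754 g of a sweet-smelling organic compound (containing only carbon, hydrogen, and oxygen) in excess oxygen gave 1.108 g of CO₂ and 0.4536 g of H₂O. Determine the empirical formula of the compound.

mol C = 1.108 g CO₂ ÷ 44.009 g/mol = 0.025177 mol
mol H = 2 × 0.4536 g H₂O ÷ 18.015 g/mol = 0.050358 mol
mass O = 0.6754 − (0.30240 + 0.050761) = 0.32224 g → mol O = 0.32224 ÷ 15.999 = 0.020141 mol
Divide by the smallest (0.020141 mol): C 1.250, H 2.500, O 1.000
Multiplying each by 4 gives whole numbers: C 5.00, H 10.00, O 4.00

C5H10O4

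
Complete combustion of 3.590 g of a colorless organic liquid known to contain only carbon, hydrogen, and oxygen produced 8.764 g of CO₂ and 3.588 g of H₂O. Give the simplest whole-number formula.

C4H8O

mol C = 8.764 g CO₂ ÷ 44.009 g/mol = 0.19914 mol
mol H = 2 × 3.588 g H₂O ÷ 18.015 g/mol = 0.39833 mol
mass O = 3.590 − (2.3919 + 0.40152) = 0.79660 g → mol O = 0.79660 ÷ 15.999 = 0.049790 mol
Divide by the smallest (0.049790 mol): C 4.000, H 8.000, O 1.000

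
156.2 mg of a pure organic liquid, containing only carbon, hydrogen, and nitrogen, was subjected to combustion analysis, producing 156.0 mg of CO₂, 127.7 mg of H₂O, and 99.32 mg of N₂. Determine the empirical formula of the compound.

mol C = 0.1560 g CO₂ ÷ 44.009 g/mol = 0.0035447 mol
mol H = 2 × 0.1277 g H₂O ÷ 18.015 g/mol = 0.014177 mol
mol N = 2 × 0.09932 g N₂ ÷ 28.014 g/mol = 0.0070907 mol
Divide by the smallest (0.0035447 mol): C 1.000, H 3.999, N 2.000

CH4N2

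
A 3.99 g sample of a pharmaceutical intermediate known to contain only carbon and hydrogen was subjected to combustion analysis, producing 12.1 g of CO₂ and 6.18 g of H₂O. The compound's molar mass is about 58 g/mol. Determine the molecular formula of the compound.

C4H10

mol C = 12.1 g CO₂ ÷ 44.009 g/mol = 0.2749 mol
mol H = 2 × 6.18 g H₂O ÷ 18.015 g/mol = 0.6861 mol
Divide by the smallest (0.2749 mol): C 1.000, H 2.495
Multiplying each by 2 gives whole numbers: C 2.00, H 4.99
Empirical formula: C2H5
Empirical-formula mass = 29.06 g/mol; 58 ÷ 29.06 ≈ 2, so the molecular formula is C4H10.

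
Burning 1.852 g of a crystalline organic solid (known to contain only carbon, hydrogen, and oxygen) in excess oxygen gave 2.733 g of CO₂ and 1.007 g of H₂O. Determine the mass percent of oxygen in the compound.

mol C = 2.733 g CO₂ ÷ 44.009 g/mol = 0.062101 mol
mol H = 2 × 1.007 g H₂O ÷ 18.015 g/mol = 0.11180 mol
mass O = 1.852 − (0.74589 + 0.11269) = 0.99342 g → mol O = 0.99342 ÷ 15.999 = 0.062092 mol
mass % O = 0.99342 g ÷ 1.852 g × 100%

53.64%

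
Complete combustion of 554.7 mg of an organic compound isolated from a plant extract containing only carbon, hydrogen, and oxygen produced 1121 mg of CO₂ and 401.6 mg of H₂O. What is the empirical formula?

C4H7O2

mol C = 1.121 g CO₂ ÷ 44.009 g/mol = 0.025472 mol
mol H = 2 × 0.4016 g H₂O ÷ 18.015 g/mol = 0.044585 mol
mass O = 0.5547 − (0.30594 + 0.044942) = 0.20381 g → mol O = 0.20381 ÷ 15.999 = 0.012739 mol
Divide by the smallest (0.012739 mol): C 2.000, H 3.500, O 1.000
Multiplying each by 2 gives whole numbers: C 4.00, H 7.00, O 2.00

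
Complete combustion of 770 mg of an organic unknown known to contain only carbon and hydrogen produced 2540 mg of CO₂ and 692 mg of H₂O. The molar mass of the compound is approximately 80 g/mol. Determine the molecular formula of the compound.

mol C = 2.54 g CO₂ ÷ 44.009 g/mol = 0.05772 mol
mol H = 2 × 0.692 g H₂O ÷ 18.015 g/mol = 0.07682 mol
Divide by the smallest (0.05772 mol): C 1.000, H 1.331
Multiplying each by 3 gives whole numbers: C 3.00, H 3.99
Empirical formula: C3H4
Empirical-formula mass = 40.06 g/mol; 80 ÷ 40.06 ≈ 2, so the molecular formula is C6H8.

C6H8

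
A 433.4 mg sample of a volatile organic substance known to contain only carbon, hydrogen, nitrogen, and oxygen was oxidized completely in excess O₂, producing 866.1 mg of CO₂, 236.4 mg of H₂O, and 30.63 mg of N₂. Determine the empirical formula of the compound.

mol C = 0.8661 g CO₂ ÷ 44.009 g/mol = 0.019680 mol
mol H = 2 × 0.2364 g H₂O ÷ 18.015 g/mol = 0.026245 mol
mol N = 2 × 0.03063 g N₂ ÷ 28.014 g/mol = 0.0021868 mol
mass O = 0.4334 − (0.23638 + 0.026455 + 0.030630) = 0.13994 g → mol O = 0.13994 ÷ 15.999 = 0.0087467 mol
Divide by the smallest (0.0021868 mol): C 9.000, H 12.002, N 1.000, O 4.000

C9H12NO4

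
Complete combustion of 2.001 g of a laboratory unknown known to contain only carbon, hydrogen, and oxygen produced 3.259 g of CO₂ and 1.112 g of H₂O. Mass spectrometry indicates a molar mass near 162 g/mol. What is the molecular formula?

mol C = 3.259 g CO₂ ÷ 44.009 g/mol = 0.074053 mol
mol H = 2 × 1.112 g H₂O ÷ 18.015 g/mol = 0.12345 mol
mass O = 2.001 − (0.88945 + 0.12444) = 0.98711 g → mol O = 0.98711 ÷ 15.999 = 0.061698 mol
Divide by the smallest (0.061698 mol): C 1.200, H 2.001, O 1.000
Multiplying each by 5 gives whole numbers: C 6.00, H 10.00, O 5.00
Empirical formula: C6H10O5
Empirical-formula mass = 162.14 g/mol; 162 ÷ 162.14 ≈ 1, so the molecular formula is C6H10O5.

C6H10O5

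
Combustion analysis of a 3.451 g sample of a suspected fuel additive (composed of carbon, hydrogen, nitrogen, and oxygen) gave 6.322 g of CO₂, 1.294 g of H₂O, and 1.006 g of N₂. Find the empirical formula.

mol C = 6.322 g CO₂ ÷ 44.009 g/mol = 0.14365 mol
mol H = 2 × 1.294 g H₂O ÷ 18.015 g/mol = 0.14366 mol
mol N = 2 × 1.006 g N₂ ÷ 28.014 g/mol = 0.071821 mol
mass O = 3.451 − (1.7254 + 0.14481 + 1.0060) = 0.57478 g → mol O = 0.57478 ÷ 15.999 = 0.035926 mol
Divide by the smallest (0.035926 mol): C 3.999, H 3.999, N 1.999, O 1.000

C4H4N2O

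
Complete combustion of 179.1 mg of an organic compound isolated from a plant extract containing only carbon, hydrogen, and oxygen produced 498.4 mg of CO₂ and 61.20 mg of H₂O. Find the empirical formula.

mol C = 0.4984 g CO₂ ÷ 44.009 g/mol = 0.011325 mol
mol H = 2 × 0.06120 g H₂O ÷ 18.015 g/mol = 0.0067943 mol
mass O = 0.1791 − (0.13602 + 0.0068487) = 0.036227 g → mol O = 0.036227 ÷ 15.999 = 0.0022643 mol
Divide by the smallest (0.0022643 mol): C 5.001, H 3.001, O 1.000

C5H3O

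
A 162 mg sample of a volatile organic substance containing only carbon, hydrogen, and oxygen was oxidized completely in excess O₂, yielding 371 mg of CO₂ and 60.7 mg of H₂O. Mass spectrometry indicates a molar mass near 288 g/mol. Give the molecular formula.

mol C = 0.371 g CO₂ ÷ 44.009 g/mol = 0.008430 mol
mol H = 2 × 0.0607 g H₂O ÷ 18.015 g/mol = 0.006739 mol
mass O = 0.162 − (0.1013 + 0.006793) = 0.05395 g → mol O = 0.05395 ÷ 15.999 = 0.003372 mol
Divide by the smallest (0.003372 mol): C 2.500, H 1.998, O 1.000
Multiplying each by 2 gives whole numbers: C 5.00, H 4.00, O 2.00
Empirical formula: C5H4O2
Empirical-formula mass = 96.08 g/mol; 288 ÷ 96.08 ≈ 3, so the molecular formula is C15H12O6.

C15H12O6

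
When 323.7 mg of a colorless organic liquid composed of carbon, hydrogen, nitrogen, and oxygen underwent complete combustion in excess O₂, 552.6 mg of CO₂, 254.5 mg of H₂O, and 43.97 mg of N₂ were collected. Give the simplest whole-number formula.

mol C = 0.5526 g CO₂ ÷ 44.009 g/mol = 0.012557 mol
mol H = 2 × 0.2545 g H₂O ÷ 18.015 g/mol = 0.028254 mol
mol N = 2 × 0.04397 g N₂ ÷ 28.014 g/mol = 0.0031391 mol
mass O = 0.3237 − (0.15082 + 0.028480 + 0.043970) = 0.10043 g → mol O = 0.10043 ÷ 15.999 = 0.0062775 mol
Divide by the smallest (0.0031391 mol): C 4.000, H 9.001, N 1.000, O 2.000

C4H9NO2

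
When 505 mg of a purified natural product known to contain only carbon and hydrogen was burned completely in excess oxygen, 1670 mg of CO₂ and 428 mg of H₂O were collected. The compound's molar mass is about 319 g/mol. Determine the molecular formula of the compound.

mol C = 1.67 g CO₂ ÷ 44.009 g/mol = 0.03795 mol
mol H = 2 × 0.428 g H₂O ÷ 18.015 g/mol = 0.04752 mol
Divide by the smallest (0.03795 mol): C 1.000, H 1.252
Multiplying each by 4 gives whole numbers: C 4.00, H 5.01
Empirical formula: C4H5
Empirical-formula mass = 53.08 g/mol; 319 ÷ 53.08 ≈ 6, so the molecular formula is C24H30.

C24H30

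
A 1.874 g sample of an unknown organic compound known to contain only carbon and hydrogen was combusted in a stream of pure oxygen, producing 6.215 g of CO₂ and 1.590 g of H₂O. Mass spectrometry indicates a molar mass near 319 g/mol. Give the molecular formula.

mol C = 6.215 g CO₂ ÷ 44.009 g/mol = 0.14122 mol
mol H = 2 × 1.590 g H₂O ÷ 18.015 g/mol = 0.17652 mol
Divide by the smallest (0.14122 mol): C 1.000, H 1.250
Multiplying each by 4 gives whole numbers: C 4.00, H 5.00
Empirical formula: C4H5
Empirical-formula mass = 53.08 g/mol; 319 ÷ 53.08 ≈ 6, so the molecular formula is C24H30.

C24H30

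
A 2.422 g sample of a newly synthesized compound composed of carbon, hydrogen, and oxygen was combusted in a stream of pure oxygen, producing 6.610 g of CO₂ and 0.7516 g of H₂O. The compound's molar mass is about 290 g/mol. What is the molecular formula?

C18H10O4

mol C = 6.610 g CO₂ ÷ 44.009 g/mol = 0.15020 mol
mol H = 2 × 0.7516 g H₂O ÷ 18.015 g/mol = 0.083442 mol
mass O = 2.422 − (1.8040 + 0.084109) = 0.53388 g → mol O = 0.53388 ÷ 15.999 = 0.033370 mol
Divide by the smallest (0.033370 mol): C 4.501, H 2.501, O 1.000
Multiplying each by 2 gives whole numbers: C 9.00, H 5.00, O 2.00
Empirical formula: C9H5O2
Empirical-formula mass = 145.14 g/mol; 290 ÷ 145.14 ≈ 2, so the molecular formula is C18H10O4.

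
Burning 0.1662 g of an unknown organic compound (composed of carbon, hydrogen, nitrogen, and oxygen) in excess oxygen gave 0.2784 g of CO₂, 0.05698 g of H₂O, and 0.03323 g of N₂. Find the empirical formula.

mol C = 0.2784 g CO₂ ÷ 44.009 g/mol = 0.0063260 mol
mol H = 2 × 0.05698 g H₂O ÷ 18.015 g/mol = 0.0063258 mol
mol N = 2 × 0.03323 g N₂ ÷ 28.014 g/mol = 0.0023724 mol
mass O = 0.1662 − (0.075981 + 0.0063764 + 0.033230) = 0.050612 g → mol O = 0.050612 ÷ 15.999 = 0.0031635 mol
Divide by the smallest (0.0023724 mol): C 2.667, H 2.666, N 1.000, O 1.333
Multiplying each by 3 gives whole numbers: C 8.00, H 8.00, N 3.00, O 4.00

C8H8N3O4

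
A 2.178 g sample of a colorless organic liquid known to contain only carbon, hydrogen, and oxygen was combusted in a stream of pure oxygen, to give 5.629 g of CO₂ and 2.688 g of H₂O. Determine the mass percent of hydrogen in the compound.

13.81%

mol C = 5.629 g CO₂ ÷ 44.009 g/mol = 0.12791 mol
mol H = 2 × 2.688 g H₂O ÷ 18.015 g/mol = 0.29842 mol
mass O = 2.178 − (1.5363 + 0.30081) = 0.34092 g → mol O = 0.34092 ÷ 15.999 = 0.021309 mol
mass % H = 0.30081 g ÷ 2.178 g × 100%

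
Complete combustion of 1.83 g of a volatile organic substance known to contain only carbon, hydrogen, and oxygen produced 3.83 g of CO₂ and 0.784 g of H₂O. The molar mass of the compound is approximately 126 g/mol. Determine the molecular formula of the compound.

mol C = 3.83 g CO₂ ÷ 44.009 g/mol = 0.08703 mol
mol H = 2 × 0.784 g H₂O ÷ 18.015 g/mol = 0.08704 mol
mass O = 1.83 − (1.045 + 0.08773) = 0.6970 g → mol O = 0.6970 ÷ 15.999 = 0.04356 mol
Divide by the smallest (0.04356 mol): C 1.998, H 1.998, O 1.000
Empirical formula: C2H2O
Empirical-formula mass = 42.04 g/mol; 126 ÷ 42.04 ≈ 3, so the molecular formula is C6H6O3.

C6H6O3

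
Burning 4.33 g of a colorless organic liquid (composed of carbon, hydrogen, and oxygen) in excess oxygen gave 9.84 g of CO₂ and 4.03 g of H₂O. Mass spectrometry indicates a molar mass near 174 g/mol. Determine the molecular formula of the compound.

C9H18O3

mol C = 9.84 g CO₂ ÷ 44.009 g/mol = 0.2236 mol
mol H = 2 × 4.03 g H₂O ÷ 18.015 g/mol = 0.4474 mol
mass O = 4.33 − (2.686 + 0.4510) = 1.193 g → mol O = 1.193 ÷ 15.999 = 0.07460 mol
Divide by the smallest (0.07460 mol): C 2.997, H 5.998, O 1.000
Empirical formula: C3H6O
Empirical-formula mass = 58.08 g/mol; 174 ÷ 58.08 ≈ 3, so the molecular formula is C9H18O3.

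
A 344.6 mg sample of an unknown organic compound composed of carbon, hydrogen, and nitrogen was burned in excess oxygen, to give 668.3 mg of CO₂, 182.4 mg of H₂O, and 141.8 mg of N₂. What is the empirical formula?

C3H4N2

mol C = 0.6683 g CO₂ ÷ 44.009 g/mol = 0.015186 mol
mol H = 2 × 0.1824 g H₂O ÷ 18.015 g/mol = 0.020250 mol
mol N = 2 × 0.1418 g N₂ ÷ 28.014 g/mol = 0.010124 mol
Divide by the smallest (0.010124 mol): C 1.500, H 2.000, N 1.000
Multiplying each by 2 gives whole numbers: C 3.00, H 4.00, N 2.00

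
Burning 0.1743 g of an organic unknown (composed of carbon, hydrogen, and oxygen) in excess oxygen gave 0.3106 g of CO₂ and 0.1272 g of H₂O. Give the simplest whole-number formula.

C3H6O2

mol C = 0.3106 g CO₂ ÷ 44.009 g/mol = 0.0070576 mol
mol H = 2 × 0.1272 g H₂O ÷ 18.015 g/mol = 0.014122 mol
mass O = 0.1743 − (0.084769 + 0.014235) = 0.075296 g → mol O = 0.075296 ÷ 15.999 = 0.0047063 mol
Divide by the smallest (0.0047063 mol): C 1.500, H 3.001, O 1.000
Multiplying each by 2 gives whole numbers: C 3.00, H 6.00, O 2.00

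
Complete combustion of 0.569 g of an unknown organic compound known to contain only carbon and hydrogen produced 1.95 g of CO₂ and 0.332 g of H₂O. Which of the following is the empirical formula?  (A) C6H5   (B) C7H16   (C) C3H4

mol C = 1.95 g CO₂ ÷ 44.009 g/mol = 0.04431 mol
mol H = 2 × 0.332 g H₂O ÷ 18.015 g/mol = 0.03686 mol
Divide by the smallest (0.03686 mol): C 1.202, H 1.000
Multiplying each by 5 gives whole numbers: C 6.01, H 5.00

(A) C6H5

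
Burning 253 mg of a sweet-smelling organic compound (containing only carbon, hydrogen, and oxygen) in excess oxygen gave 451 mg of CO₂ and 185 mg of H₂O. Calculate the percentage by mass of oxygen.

mol C = 0.451 g CO₂ ÷ 44.009 g/mol = 0.01025 mol
mol H = 2 × 0.185 g H₂O ÷ 18.015 g/mol = 0.02054 mol
mass O = 0.253 − (0.1231 + 0.02070) = 0.1092 g → mol O = 0.1092 ÷ 15.999 = 0.006826 mol
mass % O = 0.1092 g ÷ 0.253 g × 100%

43.2%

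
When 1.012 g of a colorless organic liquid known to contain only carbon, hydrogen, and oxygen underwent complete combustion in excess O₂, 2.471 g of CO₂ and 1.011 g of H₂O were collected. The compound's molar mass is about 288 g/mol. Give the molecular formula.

C16H32O4

mol C = 2.471 g CO₂ ÷ 44.009 g/mol = 0.056148 mol
mol H = 2 × 1.011 g H₂O ÷ 18.015 g/mol = 0.11224 mol
mass O = 1.012 − (0.67439 + 0.11314) = 0.22447 g → mol O = 0.22447 ÷ 15.999 = 0.014030 mol
Divide by the smallest (0.014030 mol): C 4.002, H 8.000, O 1.000
Empirical formula: C4H8O
Empirical-formula mass = 72.11 g/mol; 288 ÷ 72.11 ≈ 4, so the molecular formula is C16H32O4.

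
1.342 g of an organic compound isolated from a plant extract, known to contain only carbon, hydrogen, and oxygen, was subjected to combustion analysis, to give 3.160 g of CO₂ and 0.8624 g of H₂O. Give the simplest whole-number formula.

mol C = 3.160 g CO₂ ÷ 44.009 g/mol = 0.071803 mol
mol H = 2 × 0.8624 g H₂O ÷ 18.015 g/mol = 0.095742 mol
mass O = 1.342 − (0.86243 + 0.096508) = 0.38306 g → mol O = 0.38306 ÷ 15.999 = 0.023943 mol
Divide by the smallest (0.023943 mol): C 2.999, H 3.999, O 1.000

C3H4O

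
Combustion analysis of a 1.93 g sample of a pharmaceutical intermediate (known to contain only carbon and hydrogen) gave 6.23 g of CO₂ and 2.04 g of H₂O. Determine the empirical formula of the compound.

C5H8

mol C = 6.23 g CO₂ ÷ 44.009 g/mol = 0.1416 mol
mol H = 2 × 2.04 g H₂O ÷ 18.015 g/mol = 0.2265 mol
Divide by the smallest (0.1416 mol): C 1.000, H 1.600
Multiplying each by 5 gives whole numbers: C 5.00, H 8.00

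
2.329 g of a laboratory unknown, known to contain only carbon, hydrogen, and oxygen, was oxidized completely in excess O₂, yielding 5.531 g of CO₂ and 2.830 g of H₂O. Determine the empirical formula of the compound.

C4H10O

mol C = 5.531 g CO₂ ÷ 44.009 g/mol = 0.12568 mol
mol H = 2 × 2.830 g H₂O ÷ 18.015 g/mol = 0.31418 mol
mass O = 2.329 − (1.5095 + 0.31670) = 0.50278 g → mol O = 0.50278 ÷ 15.999 = 0.031425 mol
Divide by the smallest (0.031425 mol): C 3.999, H 9.998, O 1.000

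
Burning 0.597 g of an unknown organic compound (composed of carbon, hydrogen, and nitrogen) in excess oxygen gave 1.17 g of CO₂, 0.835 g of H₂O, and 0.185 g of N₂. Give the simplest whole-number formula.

mol C = 1.17 g CO₂ ÷ 44.009 g/mol = 0.02659 mol
mol H = 2 × 0.835 g H₂O ÷ 18.015 g/mol = 0.09270 mol
mol N = 2 × 0.185 g N₂ ÷ 28.014 g/mol = 0.01321 mol
Divide by the smallest (0.01321 mol): C 2.013, H 7.019, N 1.000

C2H7N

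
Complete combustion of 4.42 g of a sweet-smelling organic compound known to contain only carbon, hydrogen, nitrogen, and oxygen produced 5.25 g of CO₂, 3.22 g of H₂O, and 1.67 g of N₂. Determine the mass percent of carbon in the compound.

32.4%

mol C = 5.25 g CO₂ ÷ 44.009 g/mol = 0.1193 mol
mol H = 2 × 3.22 g H₂O ÷ 18.015 g/mol = 0.3575 mol
mol N = 2 × 1.67 g N₂ ÷ 28.014 g/mol = 0.1192 mol
mass O = 4.42 − (1.433 + 0.3603 + 1.670) = 0.9568 g → mol O = 0.9568 ÷ 15.999 = 0.05981 mol
mass % C = 1.433 g ÷ 4.42 g × 100%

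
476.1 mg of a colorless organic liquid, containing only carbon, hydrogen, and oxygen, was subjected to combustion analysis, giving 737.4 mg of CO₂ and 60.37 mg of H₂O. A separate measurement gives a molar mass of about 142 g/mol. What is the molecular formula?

C5H2O5

mol C = 0.7374 g CO₂ ÷ 44.009 g/mol = 0.016756 mol
mol H = 2 × 0.06037 g H₂O ÷ 18.015 g/mol = 0.0067022 mol
mass O = 0.4761 − (0.20125 + 0.0067558) = 0.26809 g → mol O = 0.26809 ÷ 15.999 = 0.016757 mol
Divide by the smallest (0.0067022 mol): C 2.500, H 1.000, O 2.500
Multiplying each by 2 gives whole numbers: C 5.00, H 2.00, O 5.00
Empirical formula: C5H2O5
Empirical-formula mass = 142.07 g/mol; 142 ÷ 142.07 ≈ 1, so the molecular formula is C5H2O5.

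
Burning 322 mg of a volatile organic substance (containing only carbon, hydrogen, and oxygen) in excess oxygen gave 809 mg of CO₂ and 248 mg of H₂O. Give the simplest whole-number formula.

mol C = 0.809 g CO₂ ÷ 44.009 g/mol = 0.01838 mol
mol H = 2 × 0.248 g H₂O ÷ 18.015 g/mol = 0.02753 mol
mass O = 0.322 − (0.2208 + 0.02775) = 0.07345 g → mol O = 0.07345 ÷ 15.999 = 0.004591 mol
Divide by the smallest (0.004591 mol): C 4.004, H 5.997, O 1.000

C4H6O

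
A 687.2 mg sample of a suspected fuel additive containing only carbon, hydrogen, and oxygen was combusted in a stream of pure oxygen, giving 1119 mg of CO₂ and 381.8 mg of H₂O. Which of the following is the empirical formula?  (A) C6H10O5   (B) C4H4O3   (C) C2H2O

(A) C6H10O5

mol C = 1.119 g CO₂ ÷ 44.009 g/mol = 0.025427 mol
mol H = 2 × 0.3818 g H₂O ÷ 18.015 g/mol = 0.042387 mol
mass O = 0.6872 − (0.30540 + 0.042726) = 0.33907 g → mol O = 0.33907 ÷ 15.999 = 0.021194 mol
Divide by the smallest (0.021194 mol): C 1.200, H 2.000, O 1.000
Multiplying each by 5 gives whole numbers: C 6.00, H 10.00, O 5.00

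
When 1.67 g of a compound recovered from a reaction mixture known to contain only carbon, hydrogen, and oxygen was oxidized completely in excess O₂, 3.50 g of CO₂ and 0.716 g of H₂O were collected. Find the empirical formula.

C2H2O

mol C = 3.50 g CO₂ ÷ 44.009 g/mol = 0.07953 mol
mol H = 2 × 0.716 g H₂O ÷ 18.015 g/mol = 0.07949 mol
mass O = 1.67 − (0.9552 + 0.08013) = 0.6346 g → mol O = 0.6346 ÷ 15.999 = 0.03967 mol
Divide by the smallest (0.03967 mol): C 2.005, H 2.004, O 1.000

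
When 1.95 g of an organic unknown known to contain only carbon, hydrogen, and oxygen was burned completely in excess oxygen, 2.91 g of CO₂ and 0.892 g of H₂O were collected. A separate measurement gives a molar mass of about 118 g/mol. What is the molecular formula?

C4H6O4

mol C = 2.91 g CO₂ ÷ 44.009 g/mol = 0.06612 mol
mol H = 2 × 0.892 g H₂O ÷ 18.015 g/mol = 0.09903 mol
mass O = 1.95 − (0.7942 + 0.09982) = 1.056 g → mol O = 1.056 ÷ 15.999 = 0.06600 mol
Divide by the smallest (0.06600 mol): C 1.002, H 1.500, O 1.000
Multiplying each by 2 gives whole numbers: C 2.00, H 3.00, O 2.00
Empirical formula: C2H3O2
Empirical-formula mass = 59.04 g/mol; 118 ÷ 59.04 ≈ 2, so the molecular formula is C4H6O4.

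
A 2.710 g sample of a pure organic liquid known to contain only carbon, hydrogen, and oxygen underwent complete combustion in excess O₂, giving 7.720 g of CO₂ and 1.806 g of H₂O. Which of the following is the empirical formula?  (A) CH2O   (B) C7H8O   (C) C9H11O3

(B) C7H8O

mol C = 7.720 g CO₂ ÷ 44.009 g/mol = 0.17542 mol
mol H = 2 × 1.806 g H₂O ÷ 18.015 g/mol = 0.20050 mol
mass O = 2.710 − (2.1070 + 0.20210) = 0.40094 g → mol O = 0.40094 ÷ 15.999 = 0.025060 mol
Divide by the smallest (0.025060 mol): C 7.000, H 8.001, O 1.000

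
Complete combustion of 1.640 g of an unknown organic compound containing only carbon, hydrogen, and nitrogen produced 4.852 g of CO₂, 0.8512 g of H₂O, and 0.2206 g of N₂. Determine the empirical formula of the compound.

mol C = 4.852 g CO₂ ÷ 44.009 g/mol = 0.11025 mol
mol H = 2 × 0.8512 g H₂O ÷ 18.015 g/mol = 0.094499 mol
mol N = 2 × 0.2206 g N₂ ÷ 28.014 g/mol = 0.015749 mol
Divide by the smallest (0.015749 mol): C 7.000, H 6.000, N 1.000

C7H6N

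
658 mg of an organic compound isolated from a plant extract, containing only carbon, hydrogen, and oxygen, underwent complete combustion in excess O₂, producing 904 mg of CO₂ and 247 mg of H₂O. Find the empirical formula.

C6H8O7

mol C = 0.904 g CO₂ ÷ 44.009 g/mol = 0.02054 mol
mol H = 2 × 0.247 g H₂O ÷ 18.015 g/mol = 0.02742 mol
mass O = 0.658 − (0.2467 + 0.02764) = 0.3836 g → mol O = 0.3836 ÷ 15.999 = 0.02398 mol
Divide by the smallest (0.02054 mol): C 1.000, H 1.335, O 1.167
Multiplying each by 6 gives whole numbers: C 6.00, H 8.01, O 7.00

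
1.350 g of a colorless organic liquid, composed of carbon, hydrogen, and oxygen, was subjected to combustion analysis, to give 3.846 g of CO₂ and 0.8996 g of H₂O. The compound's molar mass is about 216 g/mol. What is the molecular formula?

C14H16O2

mol C = 3.846 g CO₂ ÷ 44.009 g/mol = 0.087391 mol
mol H = 2 × 0.8996 g H₂O ÷ 18.015 g/mol = 0.099872 mol
mass O = 1.350 − (1.0497 + 0.10067) = 0.19967 g → mol O = 0.19967 ÷ 15.999 = 0.012480 mol
Divide by the smallest (0.012480 mol): C 7.002, H 8.002, O 1.000
Empirical formula: C7H8O
Empirical-formula mass = 108.14 g/mol; 216 ÷ 108.14 ≈ 2, so the molecular formula is C14H16O2.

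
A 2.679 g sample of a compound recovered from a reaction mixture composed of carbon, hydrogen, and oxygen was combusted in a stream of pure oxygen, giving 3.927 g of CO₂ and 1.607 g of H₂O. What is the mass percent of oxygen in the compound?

mol C = 3.927 g CO₂ ÷ 44.009 g/mol = 0.089232 mol
mol H = 2 × 1.607 g H₂O ÷ 18.015 g/mol = 0.17841 mol
mass O = 2.679 − (1.0718 + 0.17983) = 1.4274 g → mol O = 1.4274 ÷ 15.999 = 0.089218 mol
mass % O = 1.4274 g ÷ 2.679 g × 100%

53.28%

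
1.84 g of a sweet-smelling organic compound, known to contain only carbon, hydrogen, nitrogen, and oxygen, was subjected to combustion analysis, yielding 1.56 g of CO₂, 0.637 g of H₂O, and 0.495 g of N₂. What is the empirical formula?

mol C = 1.56 g CO₂ ÷ 44.009 g/mol = 0.03545 mol
mol H = 2 × 0.637 g H₂O ÷ 18.015 g/mol = 0.07072 mol
mol N = 2 × 0.495 g N₂ ÷ 28.014 g/mol = 0.03534 mol
mass O = 1.84 − (0.4258 + 0.07128 + 0.4950) = 0.8480 g → mol O = 0.8480 ÷ 15.999 = 0.05300 mol
Divide by the smallest (0.03534 mol): C 1.003, H 2.001, N 1.000, O 1.500
Multiplying each by 2 gives whole numbers: C 2.01, H 4.00, N 2.00, O 3.00

C2H4N2O3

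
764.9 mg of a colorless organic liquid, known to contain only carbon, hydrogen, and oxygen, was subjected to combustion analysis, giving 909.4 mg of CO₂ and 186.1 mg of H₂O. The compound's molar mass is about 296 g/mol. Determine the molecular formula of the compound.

mol C = 0.9094 g CO₂ ÷ 44.009 g/mol = 0.020664 mol
mol H = 2 × 0.1861 g H₂O ÷ 18.015 g/mol = 0.020661 mol
mass O = 0.7649 − (0.24819 + 0.020826) = 0.49588 g → mol O = 0.49588 ÷ 15.999 = 0.030994 mol
Divide by the smallest (0.020661 mol): C 1.000, H 1.000, O 1.500
Multiplying each by 2 gives whole numbers: C 2.00, H 2.00, O 3.00
Empirical formula: C2H2O3
Empirical-formula mass = 74.03 g/mol; 296 ÷ 74.03 ≈ 4, so the molecular formula is C8H8O12.

C8H8O12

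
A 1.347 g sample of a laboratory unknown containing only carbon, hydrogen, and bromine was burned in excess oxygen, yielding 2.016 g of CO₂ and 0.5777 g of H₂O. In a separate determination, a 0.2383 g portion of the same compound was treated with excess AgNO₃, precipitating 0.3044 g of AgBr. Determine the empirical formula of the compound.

mol C = 2.016 g CO₂ ÷ 44.009 g/mol = 0.045809 mol
mol H = 2 × 0.5777 g H₂O ÷ 18.015 g/mol = 0.064135 mol
From the AgBr data: mol Br per gram of compound = (0.3044 ÷ 187.772) ÷ 0.2383 = 0.0068028 mol/g, so in the 1.347 g combustion sample mol Br = 0.0091634 mol
Divide by the smallest (0.0091634 mol): C 4.999, H 6.999, Br 1.000

C5H7Br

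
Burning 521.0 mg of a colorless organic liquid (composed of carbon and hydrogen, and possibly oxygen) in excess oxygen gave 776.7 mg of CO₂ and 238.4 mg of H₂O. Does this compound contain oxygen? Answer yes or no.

mol C = 0.7767 g CO₂ ÷ 44.009 g/mol = 0.017649 mol
mol H = 2 × 0.2384 g H₂O ÷ 18.015 g/mol = 0.026467 mol
C and H account for only 0.23866 g of the 0.5210 g sample; the remaining 0.28234 g must be oxygen.

yes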